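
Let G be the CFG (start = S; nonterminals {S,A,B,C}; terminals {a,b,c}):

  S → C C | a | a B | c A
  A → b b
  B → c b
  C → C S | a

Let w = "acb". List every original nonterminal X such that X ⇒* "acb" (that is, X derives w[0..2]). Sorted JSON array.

CNF form of G:
  S -> C C | T1 A | T2 B | a
  A -> T0 T0
  B -> T1 T0
  C -> C S | a
  T0 -> b
  T1 -> c
  T2 -> a

CYK table (by increasing span) (cells [i..j] with 0 ≤ i ≤ j ≤ 2 only):
  cell(0,0) a: {C,S,T2}  orig:{C,S}
  cell(1,1) c: {T1}  orig:{}
  cell(2,2) b: {T0}  orig:{}
  cell(0,1) ac: ∅
  cell(1,2) cb: {B}
  cell(0,2) acb: {S}

Original NTs in T[0,2] deriving "acb": ["S"]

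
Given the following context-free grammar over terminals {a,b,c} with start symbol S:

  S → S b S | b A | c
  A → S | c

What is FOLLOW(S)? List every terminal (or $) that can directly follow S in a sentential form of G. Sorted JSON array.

Compute FIRST by fixpoint:
pass 1:
  A via A→c: +{c}
  S via S→b A: +{b}
  S via S→c: +{c}
  FIRST[S]={b,c}  FIRST[A]={c}
pass 2:
  A via A→S: +{b}
  FIRST[S]={b,c}  FIRST[A]={b,c}
pass 3: done
  FIRST[S]={b,c}  FIRST[A]={b,c}

FOLLOW iteration:
initialize: $ ∈ FOLLOW(S)
iter 1:
  S→S b S: FOLLOW(S) ⊇ FIRST(b) = {b}; new: +{b}
  S→b A: FOLLOW(A) ⊇ FOLLOW(S) ⊇ {$,b}; new: +{$,b}
  FOLLOW[S]={$,b}  FOLLOW[A]={$,b}
iter 2: (stable)
  FOLLOW[S]={$,b}  FOLLOW[A]={$,b}

FOLLOW(S) = ["$", "b"]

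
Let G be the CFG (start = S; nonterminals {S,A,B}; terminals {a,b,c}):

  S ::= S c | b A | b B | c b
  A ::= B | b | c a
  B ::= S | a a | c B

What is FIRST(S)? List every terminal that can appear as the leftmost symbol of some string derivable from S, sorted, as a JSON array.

FIRST iteration:
pass 1:
  A via A→b: +{b}
  A via A→c a: +{c}
  B via B→a a: +{a}
  B via B→c B: +{c}
  S via S→b A: +{b}
  S via S→c b: +{c}
  FIRST[S]={b,c}  FIRST[A]={b,c}  FIRST[B]={a,c}
pass 2:
  A via A→B: +{a}
  B via B→S: +{b}
  FIRST[S]={b,c}  FIRST[A]={a,b,c}  FIRST[B]={a,b,c}
pass 3: done
  FIRST[S]={b,c}  FIRST[A]={a,b,c}  FIRST[B]={a,b,c}

FIRST(S) = ["b", "c"]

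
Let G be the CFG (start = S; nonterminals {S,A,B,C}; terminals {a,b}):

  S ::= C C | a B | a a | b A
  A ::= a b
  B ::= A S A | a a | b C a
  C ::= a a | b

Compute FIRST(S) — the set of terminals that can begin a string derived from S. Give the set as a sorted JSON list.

FIRST sets, iterate to fixpoint:
[1]
  A via A→a b: +{a}
  B via B→A S A: +{a}
  B via B→b C a: +{b}
  C via C→a a: +{a}
  C via C→b: +{b}
  S via S→C C: +{a,b}
  FIRST(S)={a,b}  FIRST(A)={a}  FIRST(B)={a,b}  FIRST(C)={a,b}
[2] (no change)
  FIRST(S)={a,b}  FIRST(A)={a}  FIRST(B)={a,b}  FIRST(C)={a,b}

FIRST(S) = ["a", "b"]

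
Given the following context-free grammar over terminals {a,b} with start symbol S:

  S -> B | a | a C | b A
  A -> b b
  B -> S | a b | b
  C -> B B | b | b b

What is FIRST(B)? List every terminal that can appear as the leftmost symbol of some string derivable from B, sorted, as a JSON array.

Compute FIRST by fixpoint:
[1]
  A via A→b b: +{b}
  B via B→a b: +{a}
  B via B→b: +{b}
  C via C→B B: +{a,b}
  S via S→B: +{a,b}
  FIRST[S]={a,b}  FIRST[A]={b}  FIRST[B]={a,b}  FIRST[C]={a,b}
[2] done
  FIRST[S]={a,b}  FIRST[A]={b}  FIRST[B]={a,b}  FIRST[C]={a,b}

FIRST(B) = ["a", "b"]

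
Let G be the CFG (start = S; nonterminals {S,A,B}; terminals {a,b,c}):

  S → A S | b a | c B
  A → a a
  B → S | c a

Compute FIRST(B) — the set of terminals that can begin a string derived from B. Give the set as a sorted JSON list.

FIRST iteration:
pass 1:
  A via A→a a: +{a}
  B via B→c a: +{c}
  S via S→A S: +{a}
  S via S→b a: +{b}
  S via S→c B: +{c}
  FIRST(S)={a,b,c}  FIRST(A)={a}  FIRST(B)={c}
pass 2:
  B via B→S: +{a,b}
  FIRST(S)={a,b,c}  FIRST(A)={a}  FIRST(B)={a,b,c}
pass 3: (stable)
  FIRST(S)={a,b,c}  FIRST(A)={a}  FIRST(B)={a,b,c}

FIRST(B) = ["a", "b", "c"]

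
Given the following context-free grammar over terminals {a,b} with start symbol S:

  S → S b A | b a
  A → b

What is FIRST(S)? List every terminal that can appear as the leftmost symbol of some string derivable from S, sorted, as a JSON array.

FIRST iteration:
round 1:
  A via A→b: +{b}
  S via S→b a: +{b}
  S: {b}  A: {b}
round 2: — fixpoint
  S: {b}  A: {b}

FIRST(S) = ["b"]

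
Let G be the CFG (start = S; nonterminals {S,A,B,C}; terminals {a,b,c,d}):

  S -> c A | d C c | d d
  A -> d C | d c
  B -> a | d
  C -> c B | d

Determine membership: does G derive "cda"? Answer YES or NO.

CNF form of G:
  S -> T0 T0 | T0 X2 | T1 A
  A -> T0 C | T0 T1
  B -> a | d
  C -> T1 B | d
  T0 -> d
  T1 -> c
  X2 -> C T1

CYK fill:
  cell(0,0) c: {T1}  orig:{}
  cell(1,1) d: {B,C,T0}  orig:{B,C}
  cell(2,2) a: {B}
  cell(0,1) cd: {C}
  cell(1,2) da: ∅
  cell(0,2) cda: ∅

S ∉ T[0,2] ⇒ NO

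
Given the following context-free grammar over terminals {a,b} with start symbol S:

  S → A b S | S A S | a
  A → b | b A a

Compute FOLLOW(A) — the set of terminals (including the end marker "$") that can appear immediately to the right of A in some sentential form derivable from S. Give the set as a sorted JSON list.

FIRST iteration:
round 1:
  A via A→b: +{b}
  S via S→A b S: +{b}
  S via S→a: +{a}
  S: {a,b}  A: {b}
round 2: — fixpoint
  S: {a,b}  A: {b}

Compute FOLLOW by fixpoint:
initialize: $ ∈ FOLLOW(S)
iter 1:
  A→b A a: FOLLOW(A) ⊇ FIRST(a) = {a}; new: +{a}
  S→A b S: FOLLOW(A) ⊇ FIRST(b) = {b}; new: +{b}
  S→S A S: FOLLOW(S) ⊇ FIRST(A) = {b}; new: +{b}
  FOLLOW(S)={$,b}  FOLLOW(A)={a,b}
iter 2: (stable)
  FOLLOW(S)={$,b}  FOLLOW(A)={a,b}

FOLLOW(A) = ["a", "b"]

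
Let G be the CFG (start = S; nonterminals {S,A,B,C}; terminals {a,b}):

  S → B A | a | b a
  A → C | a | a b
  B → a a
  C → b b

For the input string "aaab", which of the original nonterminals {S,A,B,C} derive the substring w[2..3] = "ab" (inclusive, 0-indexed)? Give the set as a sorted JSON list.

CNF form of G:
  S -> B A | T1 T0 | a
  A -> T0 T1 | T1 T1 | a
  B -> T0 T0
  C -> T1 T1
  T0 -> a
  T1 -> b

Fill CYK table bottom-up, restricted to cells inside w[2..3]:
  cell(2,2) a: {A,S,T0}  orig:{A,S}
  cell(3,3) b: {T1}  orig:{}
  cell(2,3) ab: {A}

Original NTs in T[2,3] deriving "ab": ["A"]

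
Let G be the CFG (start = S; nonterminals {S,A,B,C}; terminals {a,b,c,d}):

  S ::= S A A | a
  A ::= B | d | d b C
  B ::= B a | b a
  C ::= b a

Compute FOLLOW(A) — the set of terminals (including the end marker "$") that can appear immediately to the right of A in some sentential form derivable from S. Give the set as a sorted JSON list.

FIRST sets, iterate to fixpoint:
round 1:
  A via A→d: +{d}
  B via B→b a: +{b}
  C via C→b a: +{b}
  S via S→a: +{a}
  S: {a}  A: {d}  B: {b}  C: {b}
round 2:
  A via A→B: +{b}
  S: {a}  A: {b,d}  B: {b}  C: {b}
round 3: — fixpoint
  S: {a}  A: {b,d}  B: {b}  C: {b}

FOLLOW sets:
FOLLOW(S) := {$}
pass 1:
  B→B a: FOLLOW(B) ⊇ FIRST(a) = {a}; new: +{a}
  S→S A A: FOLLOW(S) ⊇ FIRST(A) = {b,d}; new: +{b,d}
  S→S A A: FOLLOW(A) ⊇ FIRST(A) = {b,d}; new: +{b,d}
  S→S A A: FOLLOW(A) ⊇ FOLLOW(S) ⊇ {$,b,d}; new: +{$}
  FOLLOW(S)={$,b,d}  FOLLOW(A)={$,b,d}  FOLLOW(B)={a}  FOLLOW(C)={}
pass 2:
  A→B: FOLLOW(B) ⊇ FOLLOW(A) ⊇ {$,b,d}; new: +{$,b,d}
  A→d b C: FOLLOW(C) ⊇ FOLLOW(A) ⊇ {$,b,d}; new: +{$,b,d}
  FOLLOW(S)={$,b,d}  FOLLOW(A)={$,b,d}  FOLLOW(B)={$,a,b,d}  FOLLOW(C)={$,b,d}
pass 3: (stable)
  FOLLOW(S)={$,b,d}  FOLLOW(A)={$,b,d}  FOLLOW(B)={$,a,b,d}  FOLLOW(C)={$,b,d}

FOLLOW(A) = ["$", "b", "d"]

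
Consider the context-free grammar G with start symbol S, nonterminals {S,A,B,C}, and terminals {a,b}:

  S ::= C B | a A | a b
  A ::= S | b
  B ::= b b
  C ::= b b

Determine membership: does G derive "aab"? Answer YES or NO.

CNF form of G:
  S -> C B | T0 A | T0 T1
  A -> C B | T0 A | T0 T1 | b
  B -> T1 T1
  C -> T1 T1
  T0 -> a
  T1 -> b

Fill CYK table bottom-up:
  [0..0]={T0}  "a"  orig:{}
  [1..1]={T0}  "a"  orig:{}
  [2..2]={A,T1}  "b"  orig:{A}
  [0..1]=∅  "aa"
  [1..2]={A,S}  "ab"
  [0..2]={A,S}  "aab"

S ∈ T[0,2] ⇒ YES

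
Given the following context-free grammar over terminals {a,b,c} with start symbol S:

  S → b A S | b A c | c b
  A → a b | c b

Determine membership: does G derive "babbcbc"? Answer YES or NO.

Convert to CNF:
  S -> T1 X3 | T1 X4 | T2 T1
  A -> T0 T1 | T2 T1
  T0 -> a
  T1 -> b
  T2 -> c
  X3 -> A S
  X4 -> A T2

CYK table (by increasing span):
  T[0,0] 'b' = {T1}  orig:{}
  T[1,1] 'a' = {T0}  orig:{}
  T[2,2] 'b' = {T1}  orig:{}
  T[3,3] 'b' = {T1}  orig:{}
  T[4,4] 'c' = {T2}  orig:{}
  T[5,5] 'b' = {T1}  orig:{}
  T[6,6] 'c' = {T2}  orig:{}
  T[0,1] 'ba' = ∅
  T[1,2] 'ab' = {A}
  T[2,3] 'bb' = ∅
  T[3,4] 'bc' = ∅
  T[4,5] 'cb' = {A,S}
  T[5,6] 'bc' = ∅
  T[0,2] 'bab' = ∅
  T[1,3] 'abb' = ∅
  T[2,4] 'bbc' = ∅
  T[3,5] 'bcb' = ∅
  T[4,6] 'cbc' = {X4}  orig:{}
  T[0,3] 'babb' = ∅
  T[1,4] 'abbc' = ∅
  T[2,5] 'bbcb' = ∅
  T[3,6] 'bcbc' = {S}
  T[0,4] 'babbc' = ∅
  T[1,5] 'abbcb' = ∅
  T[2,6] 'bbcbc' = ∅
  T[0,5] 'babbcb' = ∅
  T[1,6] 'abbcbc' = {X3}  orig:{}
  T[0,6] 'babbcbc' = {S}

S ∈ T[0,6] ⇒ YES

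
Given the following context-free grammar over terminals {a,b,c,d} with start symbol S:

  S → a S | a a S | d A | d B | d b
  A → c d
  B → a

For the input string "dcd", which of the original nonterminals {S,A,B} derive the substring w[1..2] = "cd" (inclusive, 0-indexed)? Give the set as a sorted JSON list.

Convert to CNF:
  S -> T1 A | T1 B | T1 T3 | T2 S | T2 X4
  A -> T0 T1
  B -> a
  T0 -> c
  T1 -> d
  T2 -> a
  T3 -> b
  X4 -> T2 S

CYK fill (cells [i..j] with 1 ≤ i ≤ j ≤ 2 only):
  cell(1,1) c: {T0}  orig:{}
  cell(2,2) d: {T1}  orig:{}
  cell(1,2) cd: {A}

Original NTs in T[1,2] deriving "cd": ["A"]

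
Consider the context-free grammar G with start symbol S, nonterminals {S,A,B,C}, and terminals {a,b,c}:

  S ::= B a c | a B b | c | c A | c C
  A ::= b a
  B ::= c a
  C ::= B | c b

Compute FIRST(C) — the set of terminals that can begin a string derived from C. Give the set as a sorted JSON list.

Compute FIRST by fixpoint:
iter 1:
  A via A→b a: +{b}
  B via B→c a: +{c}
  C via C→B: +{c}
  S via S→B a c: +{c}
  S via S→a B b: +{a}
  FIRST(S)={a,c}  FIRST(A)={b}  FIRST(B)={c}  FIRST(C)={c}
iter 2: (no change)
  FIRST(S)={a,c}  FIRST(A)={b}  FIRST(B)={c}  FIRST(C)={c}

FIRST(C) = ["c"]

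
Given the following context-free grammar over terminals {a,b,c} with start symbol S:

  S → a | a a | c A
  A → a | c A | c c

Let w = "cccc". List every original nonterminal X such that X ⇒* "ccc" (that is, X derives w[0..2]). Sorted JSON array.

Convert to CNF:
  S -> T0 A | T1 T1 | a
  A -> T0 A | T0 T0 | a
  T0 -> c
  T1 -> a

Fill CYK table bottom-up, restricted to cells inside w[0..2]:
  [0..0]={T0}  "c"  orig:{}
  [1..1]={T0}  "c"  orig:{}
  [2..2]={T0}  "c"  orig:{}
  [0..1]={A}  "cc"
  [1..2]={A}  "cc"
  [0..2]={A,S}  "ccc"

Original NTs in T[0,2] deriving "ccc": ["A", "S"]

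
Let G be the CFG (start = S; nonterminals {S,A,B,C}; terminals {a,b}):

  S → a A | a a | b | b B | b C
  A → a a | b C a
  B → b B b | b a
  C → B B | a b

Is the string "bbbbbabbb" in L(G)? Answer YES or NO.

CNF form of G:
  S -> T0 A | T0 T0 | T1 B | T1 C | b
  A -> T0 T0 | T1 X2
  B -> T1 T0 | T1 X3
  C -> B B | T0 T1
  T0 -> a
  T1 -> b
  X2 -> C T0
  X3 -> B T1

Fill CYK table bottom-up:
  cell(0,0) b: {S,T1}  orig:{S}
  cell(1,1) b: {S,T1}  orig:{S}
  cell(2,2) b: {S,T1}  orig:{S}
  cell(3,3) b: {S,T1}  orig:{S}
  cell(4,4) b: {S,T1}  orig:{S}
  cell(5,5) a: {T0}  orig:{}
  cell(6,6) b: {S,T1}  orig:{S}
  cell(7,7) b: {S,T1}  orig:{S}
  cell(8,8) b: {S,T1}  orig:{S}
  cell(0,1) bb: ∅
  cell(1,2) bb: ∅
  cell(2,3) bb: ∅
  cell(3,4) bb: ∅
  cell(4,5) ba: {B}
  cell(5,6) ab: {C}
  cell(6,7) bb: ∅
  cell(7,8) bb: ∅
  cell(0,2) bbb: ∅
  cell(1,3) bbb: ∅
  cell(2,4) bbb: ∅
  cell(3,5) bba: {S}
  cell(4,6) bab: {S,X3}  orig:{S}
  cell(5,7) abb: ∅
  cell(6,8) bbb: ∅
  cell(0,3) bbbb: ∅
  cell(1,4) bbbb: ∅
  cell(2,5) bbba: ∅
  cell(3,6) bbab: {B}
  cell(4,7) babb: ∅
  cell(5,8) abbb: ∅
  cell(0,4) bbbbb: ∅
  cell(1,5) bbbba: ∅
  cell(2,6) bbbab: {S}
  cell(3,7) bbabb: {X3}  orig:{}
  cell(4,8) babbb: ∅
  cell(0,5) bbbbba: ∅
  cell(1,6) bbbbab: ∅
  cell(2,7) bbbabb: {B}
  cell(3,8) bbabbb: ∅
  cell(0,6) bbbbbab: ∅
  cell(1,7) bbbbabb: {S}
  cell(2,8) bbbabbb: {X3}  orig:{}
  cell(0,7) bbbbbabb: ∅
  cell(1,8) bbbbabbb: {B}
  cell(0,8) bbbbbabbb: {S}

S ∈ T[0,8] ⇒ YES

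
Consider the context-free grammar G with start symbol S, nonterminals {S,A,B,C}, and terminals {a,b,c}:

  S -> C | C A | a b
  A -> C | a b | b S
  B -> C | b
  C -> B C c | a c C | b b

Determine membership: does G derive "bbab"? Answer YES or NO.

CNF form of G:
  S -> B X9 | C A | T1 T2 | T1 X10 | T2 T2
  A -> B X3 | T1 T2 | T1 X4 | T2 S | T2 T2
  B -> B X5 | T1 X6 | T2 T2 | b
  C -> B X7 | T1 X8 | T2 T2
  T0 -> c
  T1 -> a
  T2 -> b
  X3 -> C T0
  X4 -> T0 C
  X5 -> C T0
  X6 -> T0 C
  X7 -> C T0
  X8 -> T0 C
  X9 -> C T0
  X10 -> T0 C

Fill CYK table bottom-up:
  [0..0]={B,T2}  "b"  orig:{B}
  [1..1]={B,T2}  "b"  orig:{B}
  [2..2]={T1}  "a"  orig:{}
  [3..3]={B,T2}  "b"  orig:{B}
  [0..1]={A,B,C,S}  "bb"
  [1..2]=∅  "ba"
  [2..3]={A,S}  "ab"
  [0..2]=∅  "bba"
  [1..3]={A}  "bab"
  [0..3]={S}  "bbab"

S ∈ T[0,3] ⇒ YES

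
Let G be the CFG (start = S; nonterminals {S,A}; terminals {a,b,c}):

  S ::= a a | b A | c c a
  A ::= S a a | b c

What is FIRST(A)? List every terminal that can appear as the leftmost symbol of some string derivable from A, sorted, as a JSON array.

Compute FIRST by fixpoint:
iter 1:
  A via A→b c: +{b}
  S via S→a a: +{a}
  S via S→b A: +{b}
  S via S→c c a: +{c}
  FIRST[S]={a,b,c}  FIRST[A]={b}
iter 2:
  A via A→S a a: +{a,c}
  FIRST[S]={a,b,c}  FIRST[A]={a,b,c}
iter 3: — fixpoint
  FIRST[S]={a,b,c}  FIRST[A]={a,b,c}

FIRST(A) = ["a", "b", "c"]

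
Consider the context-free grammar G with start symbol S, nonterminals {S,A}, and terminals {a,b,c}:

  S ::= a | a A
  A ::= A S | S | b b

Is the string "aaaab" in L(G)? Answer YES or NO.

Convert to CNF:
  S -> T0 A | a
  A -> A S | T0 A | T1 T1 | a
  T0 -> a
  T1 -> b

CYK fill:
  T[0,0] 'a' = {A,S,T0}  orig:{A,S}
  T[1,1] 'a' = {A,S,T0}  orig:{A,S}
  T[2,2] 'a' = {A,S,T0}  orig:{A,S}
  T[3,3] 'a' = {A,S,T0}  orig:{A,S}
  T[4,4] 'b' = {T1}  orig:{}
  T[0,1] 'aa' = {A,S}
  T[1,2] 'aa' = {A,S}
  T[2,3] 'aa' = {A,S}
  T[3,4] 'ab' = ∅
  T[0,2] 'aaa' = {A,S}
  T[1,3] 'aaa' = {A,S}
  T[2,4] 'aab' = ∅
  T[0,3] 'aaaa' = {A,S}
  T[1,4] 'aaab' = ∅
  T[0,4] 'aaaab' = ∅

S ∉ T[0,4] ⇒ NO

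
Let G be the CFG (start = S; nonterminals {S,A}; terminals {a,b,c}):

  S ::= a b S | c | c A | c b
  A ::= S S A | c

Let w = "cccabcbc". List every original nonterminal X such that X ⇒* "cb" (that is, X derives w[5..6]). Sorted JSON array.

CNF form of G:
  S -> T0 X4 | T2 A | T2 T1 | c
  A -> S X3 | c
  T0 -> a
  T1 -> b
  T2 -> c
  X3 -> S A
  X4 -> T1 S

CYK fill, restricted to cells inside w[5..6]:
  T[5,5] 'c' = {A,S,T2}  orig:{A,S}
  T[6,6] 'b' = {T1}  orig:{}
  T[5,6] 'cb' = {S}

Original NTs in T[5,6] deriving "cb": ["S"]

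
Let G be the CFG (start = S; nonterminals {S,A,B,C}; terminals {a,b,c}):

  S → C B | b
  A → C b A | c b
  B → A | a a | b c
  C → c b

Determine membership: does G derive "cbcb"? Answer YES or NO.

Convert to CNF:
  S -> C B | b
  A -> C X3 | T1 T0
  B -> C X4 | T0 T1 | T1 T0 | T2 T2
  C -> T1 T0
  T0 -> b
  T1 -> c
  T2 -> a
  X3 -> T0 A
  X4 -> T0 A

Fill CYK table bottom-up:
  cell(0,0) c: {T1}  orig:{}
  cell(1,1) b: {S,T0}  orig:{S}
  cell(2,2) c: {T1}  orig:{}
  cell(3,3) b: {S,T0}  orig:{S}
  cell(0,1) cb: {A,B,C}
  cell(1,2) bc: {B}
  cell(2,3) cb: {A,B,C}
  cell(0,2) cbc: ∅
  cell(1,3) bcb: {X3,X4}  orig:{}
  cell(0,3) cbcb: {S}

S ∈ T[0,3] ⇒ YES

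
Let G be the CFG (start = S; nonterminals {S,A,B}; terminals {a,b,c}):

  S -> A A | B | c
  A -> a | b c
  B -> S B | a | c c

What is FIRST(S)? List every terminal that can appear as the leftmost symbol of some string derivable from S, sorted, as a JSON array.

Compute FIRST by fixpoint:
iter 1:
  A via A→a: +{a}
  A via A→b c: +{b}
  B via B→a: +{a}
  B via B→c c: +{c}
  S via S→A A: +{a,b}
  S via S→B: +{c}
  FIRST(S)={a,b,c}  FIRST(A)={a,b}  FIRST(B)={a,c}
iter 2:
  B via B→S B: +{b}
  FIRST(S)={a,b,c}  FIRST(A)={a,b}  FIRST(B)={a,b,c}
iter 3: — fixpoint
  FIRST(S)={a,b,c}  FIRST(A)={a,b}  FIRST(B)={a,b,c}

FIRST(S) = ["a", "b", "c"]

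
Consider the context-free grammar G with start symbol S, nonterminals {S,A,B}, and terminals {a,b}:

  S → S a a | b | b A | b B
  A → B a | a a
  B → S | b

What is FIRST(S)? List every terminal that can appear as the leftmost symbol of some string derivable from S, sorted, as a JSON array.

Compute FIRST by fixpoint:
[1]
  A via A→a a: +{a}
  B via B→b: +{b}
  S via S→b: +{b}
  FIRST(S)={b}  FIRST(A)={a}  FIRST(B)={b}
[2]
  A via A→B a: +{b}
  FIRST(S)={b}  FIRST(A)={a,b}  FIRST(B)={b}
[3] (no change)
  FIRST(S)={b}  FIRST(A)={a,b}  FIRST(B)={b}

FIRST(S) = ["b"]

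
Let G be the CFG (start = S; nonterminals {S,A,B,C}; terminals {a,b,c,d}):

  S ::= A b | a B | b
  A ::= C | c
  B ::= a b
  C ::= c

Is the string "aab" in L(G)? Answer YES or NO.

CNF form of G:
  S -> A T1 | T0 B | b
  A -> c
  B -> T0 T1
  C -> c
  T0 -> a
  T1 -> b

Fill CYK table bottom-up:
  [0..0]={T0}  "a"  orig:{}
  [1..1]={T0}  "a"  orig:{}
  [2..2]={S,T1}  "b"  orig:{S}
  [0..1]=∅  "aa"
  [1..2]={B}  "ab"
  [0..2]={S}  "aab"

S ∈ T[0,2] ⇒ YES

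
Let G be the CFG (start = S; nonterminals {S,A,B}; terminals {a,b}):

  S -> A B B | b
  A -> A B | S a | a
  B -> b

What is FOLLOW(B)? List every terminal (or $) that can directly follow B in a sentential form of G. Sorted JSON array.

Compute FIRST by fixpoint:
iter 1:
  A via A→a: +{a}
  B via B→b: +{b}
  S via S→A B B: +{a}
  S via S→b: +{b}
  FIRST[S]={a,b}  FIRST[A]={a}  FIRST[B]={b}
iter 2:
  A via A→S a: +{b}
  FIRST[S]={a,b}  FIRST[A]={a,b}  FIRST[B]={b}
iter 3: (no change)
  FIRST[S]={a,b}  FIRST[A]={a,b}  FIRST[B]={b}

Compute FOLLOW by fixpoint:
initialize: $ ∈ FOLLOW(S)
round 1:
  A→A B: FOLLOW(A) ⊇ FIRST(B) = {b}; new: +{b}
  A→A B: FOLLOW(B) ⊇ FOLLOW(A) ⊇ {b}; new: +{b}
  A→S a: FOLLOW(S) ⊇ FIRST(a) = {a}; new: +{a}
  S→A B B: FOLLOW(B) ⊇ FOLLOW(S) ⊇ {$,a}; new: +{$,a}
  S: {$,a}  A: {b}  B: {$,a,b}
round 2: done
  S: {$,a}  A: {b}  B: {$,a,b}

FOLLOW(B) = ["$", "a", "b"]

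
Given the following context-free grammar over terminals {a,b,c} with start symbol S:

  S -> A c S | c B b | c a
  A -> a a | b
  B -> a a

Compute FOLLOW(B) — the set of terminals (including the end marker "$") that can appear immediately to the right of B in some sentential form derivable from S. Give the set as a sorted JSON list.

FIRST iteration:
iter 1:
  A via A→a a: +{a}
  A via A→b: +{b}
  B via B→a a: +{a}
  S via S→A c S: +{a,b}
  S via S→c B b: +{c}
  S: {a,b,c}  A: {a,b}  B: {a}
iter 2: (stable)
  S: {a,b,c}  A: {a,b}  B: {a}

Compute FOLLOW by fixpoint:
initialize: $ ∈ FOLLOW(S)
[1]
  S→A c S: FOLLOW(A) ⊇ FIRST(c) = {c}; new: +{c}
  S→c B b: FOLLOW(B) ⊇ FIRST(b) = {b}; new: +{b}
  S: {$}  A: {c}  B: {b}
[2] (no change)
  S: {$}  A: {c}  B: {b}

FOLLOW(B) = ["b"]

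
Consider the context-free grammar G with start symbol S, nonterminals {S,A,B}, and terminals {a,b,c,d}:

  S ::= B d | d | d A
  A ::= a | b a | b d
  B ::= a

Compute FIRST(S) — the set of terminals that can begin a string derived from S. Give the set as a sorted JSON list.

FIRST iteration:
[1]
  A via A→a: +{a}
  A via A→b a: +{b}
  B via B→a: +{a}
  S via S→B d: +{a}
  S via S→d: +{d}
  FIRST[S]={a,d}  FIRST[A]={a,b}  FIRST[B]={a}
[2] (stable)
  FIRST[S]={a,d}  FIRST[A]={a,b}  FIRST[B]={a}

FIRST(S) = ["a", "d"]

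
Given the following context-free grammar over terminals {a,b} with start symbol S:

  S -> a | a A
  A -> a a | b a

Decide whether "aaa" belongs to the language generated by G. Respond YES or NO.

Convert to CNF:
  S -> T0 A | a
  A -> T0 T0 | T1 T0
  T0 -> a
  T1 -> b

CYK fill:
  [0..0]={S,T0}  "a"  orig:{S}
  [1..1]={S,T0}  "a"  orig:{S}
  [2..2]={S,T0}  "a"  orig:{S}
  [0..1]={A}  "aa"
  [1..2]={A}  "aa"
  [0..2]={S}  "aaa"

S ∈ T[0,2] ⇒ YES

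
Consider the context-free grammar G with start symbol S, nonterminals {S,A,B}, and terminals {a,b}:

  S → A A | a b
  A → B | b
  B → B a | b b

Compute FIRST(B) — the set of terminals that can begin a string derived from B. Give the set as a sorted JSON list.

FIRST sets, iterate to fixpoint:
iter 1:
  A via A→b: +{b}
  B via B→b b: +{b}
  S via S→A A: +{b}
  S via S→a b: +{a}
  FIRST[S]={a,b}  FIRST[A]={b}  FIRST[B]={b}
iter 2: (no change)
  FIRST[S]={a,b}  FIRST[A]={b}  FIRST[B]={b}

FIRST(B) = ["b"]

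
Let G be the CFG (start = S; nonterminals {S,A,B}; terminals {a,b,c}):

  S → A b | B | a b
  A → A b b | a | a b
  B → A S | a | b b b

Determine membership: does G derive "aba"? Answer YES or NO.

Convert to CNF:
  S -> A S | A T0 | T0 X4 | T1 T0 | a
  A -> A X2 | T1 T0 | a
  B -> A S | T0 X3 | a
  T0 -> b
  T1 -> a
  X2 -> T0 T0
  X3 -> T0 T0
  X4 -> T0 T0

CYK table (by increasing span):
  cell(0,0) a: {A,B,S,T1}  orig:{A,B,S}
  cell(1,1) b: {T0}  orig:{}
  cell(2,2) a: {A,B,S,T1}  orig:{A,B,S}
  cell(0,1) ab: {A,S}
  cell(1,2) ba: ∅
  cell(0,2) aba: {B,S}

S ∈ T[0,2] ⇒ YES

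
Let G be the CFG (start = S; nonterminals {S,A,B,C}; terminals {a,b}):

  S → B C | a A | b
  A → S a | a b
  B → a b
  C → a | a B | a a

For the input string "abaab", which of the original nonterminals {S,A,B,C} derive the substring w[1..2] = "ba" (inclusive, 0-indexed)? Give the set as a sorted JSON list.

CNF form of G:
  S -> B C | T0 A | b
  A -> S T0 | T0 T1
  B -> T0 T1
  C -> T0 B | T0 T0 | a
  T0 -> a
  T1 -> b

Fill CYK table bottom-up — only the sub-triangle for w[1..2]:
  [1..1]={S,T1}  "b"  orig:{S}
  [2..2]={C,T0}  "a"  orig:{C}
  [1..2]={A}  "ba"

Original NTs in T[1,2] deriving "ba": ["A"]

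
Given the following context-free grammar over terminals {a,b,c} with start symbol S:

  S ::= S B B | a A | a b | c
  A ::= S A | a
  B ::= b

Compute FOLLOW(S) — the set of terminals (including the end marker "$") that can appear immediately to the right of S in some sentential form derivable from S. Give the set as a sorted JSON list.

FIRST sets, iterate to fixpoint:
[1]
  A via A→a: +{a}
  B via B→b: +{b}
  S via S→a A: +{a}
  S via S→c: +{c}
  FIRST(S)={a,c}  FIRST(A)={a}  FIRST(B)={b}
[2]
  A via A→S A: +{c}
  FIRST(S)={a,c}  FIRST(A)={a,c}  FIRST(B)={b}
[3] done
  FIRST(S)={a,c}  FIRST(A)={a,c}  FIRST(B)={b}

FOLLOW iteration:
initialize: $ ∈ FOLLOW(S)
iter 1:
  A→S A: FOLLOW(S) ⊇ FIRST(A) = {a,c}; new: +{a,c}
  S→S B B: FOLLOW(S) ⊇ FIRST(B) = {b}; new: +{b}
  S→S B B: FOLLOW(B) ⊇ FIRST(B) = {b}; new: +{b}
  S→S B B: FOLLOW(B) ⊇ FOLLOW(S) ⊇ {$,a,b,c}; new: +{$,a,c}
  S→a A: FOLLOW(A) ⊇ FOLLOW(S) ⊇ {$,a,b,c}; new: +{$,a,b,c}
  FOLLOW[S]={$,a,b,c}  FOLLOW[A]={$,a,b,c}  FOLLOW[B]={$,a,b,c}
iter 2: done
  FOLLOW[S]={$,a,b,c}  FOLLOW[A]={$,a,b,c}  FOLLOW[B]={$,a,b,c}

FOLLOW(S) = ["$", "a", "b", "c"]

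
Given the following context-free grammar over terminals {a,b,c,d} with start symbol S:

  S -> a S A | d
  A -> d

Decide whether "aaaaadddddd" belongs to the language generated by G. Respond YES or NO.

Convert to CNF:
  S -> T0 X1 | d
  A -> d
  T0 -> a
  X1 -> S A

CYK table (by increasing span):
  T[0,0] 'a' = {T0}  orig:{}
  T[1,1] 'a' = {T0}  orig:{}
  T[2,2] 'a' = {T0}  orig:{}
  T[3,3] 'a' = {T0}  orig:{}
  T[4,4] 'a' = {T0}  orig:{}
  T[5,5] 'd' = {A,S}
  T[6,6] 'd' = {A,S}
  T[7,7] 'd' = {A,S}
  T[8,8] 'd' = {A,S}
  T[9,9] 'd' = {A,S}
  T[10,10] 'd' = {A,S}
  T[0,1] 'aa' = ∅
  T[1,2] 'aa' = ∅
  T[2,3] 'aa' = ∅
  T[3,4] 'aa' = ∅
  T[4,5] 'ad' = ∅
  T[5,6] 'dd' = {X1}  orig:{}
  T[6,7] 'dd' = {X1}  orig:{}
  T[7,8] 'dd' = {X1}  orig:{}
  T[8,9] 'dd' = {X1}  orig:{}
  T[9,10] 'dd' = {X1}  orig:{}
  T[0,2] 'aaa' = ∅
  T[1,3] 'aaa' = ∅
  T[2,4] 'aaa' = ∅
  T[3,5] 'aad' = ∅
  T[4,6] 'add' = {S}
  T[5,7] 'ddd' = ∅
  T[6,8] 'ddd' = ∅
  T[7,9] 'ddd' = ∅
  T[8,10] 'ddd' = ∅
  T[0,3] 'aaaa' = ∅
  T[1,4] 'aaaa' = ∅
  T[2,5] 'aaad' = ∅
  T[3,6] 'aadd' = ∅
  T[4,7] 'addd' = {X1}  orig:{}
  T[5,8] 'dddd' = ∅
  T[6,9] 'dddd' = ∅
  T[7,10] 'dddd' = ∅
  T[0,4] 'aaaaa' = ∅
  T[1,5] 'aaaad' = ∅
  T[2,6] 'aaadd' = ∅
  T[3,7] 'aaddd' = {S}
  T[4,8] 'adddd' = ∅
  T[5,9] 'ddddd' = ∅
  T[6,10] 'ddddd' = ∅
  T[0,5] 'aaaaad' = ∅
  T[1,6] 'aaaadd' = ∅
  T[2,7] 'aaaddd' = ∅
  T[3,8] 'aadddd' = {X1}  orig:{}
  T[4,9] 'addddd' = ∅
  T[5,10] 'dddddd' = ∅
  T[0,6] 'aaaaadd' = ∅
  T[1,7] 'aaaaddd' = ∅
  T[2,8] 'aaadddd' = {S}
  T[3,9] 'aaddddd' = ∅
  T[4,10] 'adddddd' = ∅
  T[0,7] 'aaaaaddd' = ∅
  T[1,8] 'aaaadddd' = ∅
  T[2,9] 'aaaddddd' = {X1}  orig:{}
  T[3,10] 'aadddddd' = ∅
  T[0,8] 'aaaaadddd' = ∅
  T[1,9] 'aaaaddddd' = {S}
  T[2,10] 'aaadddddd' = ∅
  T[0,9] 'aaaaaddddd' = ∅
  T[1,10] 'aaaadddddd' = {X1}  orig:{}
  T[0,10] 'aaaaadddddd' = {S}

S ∈ T[0,10] ⇒ YES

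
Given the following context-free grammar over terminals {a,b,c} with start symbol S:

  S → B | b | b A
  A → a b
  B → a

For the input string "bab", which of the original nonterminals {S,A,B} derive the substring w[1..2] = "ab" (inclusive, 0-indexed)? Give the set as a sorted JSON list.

Convert to CNF:
  S -> T1 A | a | b
  A -> T0 T1
  B -> a
  T0 -> a
  T1 -> b

Fill CYK table bottom-up (cells [i..j] with 1 ≤ i ≤ j ≤ 2 only):
  T[1,1] 'a' = {B,S,T0}  orig:{B,S}
  T[2,2] 'b' = {S,T1}  orig:{S}
  T[1,2] 'ab' = {A}

Original NTs in T[1,2] deriving "ab": ["A"]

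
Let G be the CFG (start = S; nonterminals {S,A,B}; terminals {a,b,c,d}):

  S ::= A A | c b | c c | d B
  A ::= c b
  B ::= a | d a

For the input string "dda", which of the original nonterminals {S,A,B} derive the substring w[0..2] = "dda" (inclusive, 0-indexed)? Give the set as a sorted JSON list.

Convert to CNF:
  S -> A A | T0 T0 | T0 T1 | T2 B
  A -> T0 T1
  B -> T2 T3 | a
  T0 -> c
  T1 -> b
  T2 -> d
  T3 -> a

CYK table (by increasing span), restricted to cells inside w[0..2]:
  T[0,0] 'd' = {T2}  orig:{}
  T[1,1] 'd' = {T2}  orig:{}
  T[2,2] 'a' = {B,T3}  orig:{B}
  T[0,1] 'dd' = ∅
  T[1,2] 'da' = {B,S}
  T[0,2] 'dda' = {S}

Original NTs in T[0,2] deriving "dda": ["S"]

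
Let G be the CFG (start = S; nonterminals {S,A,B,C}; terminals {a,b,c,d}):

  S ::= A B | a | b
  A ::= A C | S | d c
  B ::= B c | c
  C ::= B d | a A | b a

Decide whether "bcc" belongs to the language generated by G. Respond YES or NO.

CNF form of G:
  S -> A B | a | b
  A -> A B | A C | T0 T1 | a | b
  B -> B T1 | c
  C -> B T0 | T2 A | T3 T2
  T0 -> d
  T1 -> c
  T2 -> a
  T3 -> b

CYK fill:
  [0..0]={A,S,T3}  "b"  orig:{A,S}
  [1..1]={B,T1}  "c"  orig:{B}
  [2..2]={B,T1}  "c"  orig:{B}
  [0..1]={A,S}  "bc"
  [1..2]={B}  "cc"
  [0..2]={A,S}  "bcc"

S ∈ T[0,2] ⇒ YES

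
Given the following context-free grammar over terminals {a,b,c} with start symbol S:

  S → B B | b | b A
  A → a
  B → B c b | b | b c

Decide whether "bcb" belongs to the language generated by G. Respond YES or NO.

CNF form of G:
  S -> B B | T1 A | b
  A -> a
  B -> B X2 | T1 T0 | b
  T0 -> c
  T1 -> b
  X2 -> T0 T1

CYK fill:
  cell(0,0) b: {B,S,T1}  orig:{B,S}
  cell(1,1) c: {T0}  orig:{}
  cell(2,2) b: {B,S,T1}  orig:{B,S}
  cell(0,1) bc: {B}
  cell(1,2) cb: {X2}  orig:{}
  cell(0,2) bcb: {B,S}

S ∈ T[0,2] ⇒ YES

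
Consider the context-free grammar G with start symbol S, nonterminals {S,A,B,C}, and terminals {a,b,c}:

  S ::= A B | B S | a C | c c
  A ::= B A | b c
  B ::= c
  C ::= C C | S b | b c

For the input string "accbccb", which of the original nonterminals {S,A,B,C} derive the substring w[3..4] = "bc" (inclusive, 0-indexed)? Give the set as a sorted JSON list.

CNF form of G:
  S -> A B | B S | T1 T1 | T2 C
  A -> B A | T0 T1
  B -> c
  C -> C C | S T0 | T0 T1
  T0 -> b
  T1 -> c
  T2 -> a

Fill CYK table bottom-up — only the sub-triangle for w[3..4]:
  T[3,3] 'b' = {T0}  orig:{}
  T[4,4] 'c' = {B,T1}  orig:{B}
  T[3,4] 'bc' = {A,C}

Original NTs in T[3,4] deriving "bc": ["A", "C"]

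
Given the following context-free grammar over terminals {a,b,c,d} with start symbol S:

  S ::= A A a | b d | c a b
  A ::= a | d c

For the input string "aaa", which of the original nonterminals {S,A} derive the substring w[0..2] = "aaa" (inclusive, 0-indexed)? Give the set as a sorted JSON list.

CNF form of G:
  S -> A X4 | T1 X5 | T3 T0
  A -> T0 T1 | a
  T0 -> d
  T1 -> c
  T2 -> a
  T3 -> b
  X4 -> A T2
  X5 -> T2 T3

CYK table (by increasing span) (cells [i..j] with 0 ≤ i ≤ j ≤ 2 only):
  cell(0,0) a: {A,T2}  orig:{A}
  cell(1,1) a: {A,T2}  orig:{A}
  cell(2,2) a: {A,T2}  orig:{A}
  cell(0,1) aa: {X4}  orig:{}
  cell(1,2) aa: {X4}  orig:{}
  cell(0,2) aaa: {S}

Original NTs in T[0,2] deriving "aaa": ["S"]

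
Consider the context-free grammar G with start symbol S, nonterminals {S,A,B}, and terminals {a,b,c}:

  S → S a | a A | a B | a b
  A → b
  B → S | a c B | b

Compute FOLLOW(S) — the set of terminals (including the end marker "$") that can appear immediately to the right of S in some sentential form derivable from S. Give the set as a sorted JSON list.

FIRST sets, iterate to fixpoint:
round 1:
  A via A→b: +{b}
  B via B→a c B: +{a}
  B via B→b: +{b}
  S via S→a A: +{a}
  S: {a}  A: {b}  B: {a,b}
round 2: done
  S: {a}  A: {b}  B: {a,b}

FOLLOW iteration:
seed FOLLOW(S) with $
pass 1:
  S→S a: FOLLOW(S) ⊇ FIRST(a) = {a}; new: +{a}
  S→a A: FOLLOW(A) ⊇ FOLLOW(S) ⊇ {$,a}; new: +{$,a}
  S→a B: FOLLOW(B) ⊇ FOLLOW(S) ⊇ {$,a}; new: +{$,a}
  FOLLOW[S]={$,a}  FOLLOW[A]={$,a}  FOLLOW[B]={$,a}
pass 2: — fixpoint
  FOLLOW[S]={$,a}  FOLLOW[A]={$,a}  FOLLOW[B]={$,a}

FOLLOW(S) = ["$", "a"]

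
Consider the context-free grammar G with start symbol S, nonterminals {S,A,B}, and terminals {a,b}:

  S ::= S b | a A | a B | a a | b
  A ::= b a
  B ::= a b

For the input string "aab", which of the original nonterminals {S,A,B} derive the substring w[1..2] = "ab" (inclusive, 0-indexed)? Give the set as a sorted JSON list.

CNF form of G:
  S -> S T0 | T1 A | T1 B | T1 T1 | b
  A -> T0 T1
  B -> T1 T0
  T0 -> b
  T1 -> a

CYK fill (cells [i..j] with 1 ≤ i ≤ j ≤ 2 only):
  cell(1,1) a: {T1}  orig:{}
  cell(2,2) b: {S,T0}  orig:{S}
  cell(1,2) ab: {B}

Original NTs in T[1,2] deriving "ab": ["B"]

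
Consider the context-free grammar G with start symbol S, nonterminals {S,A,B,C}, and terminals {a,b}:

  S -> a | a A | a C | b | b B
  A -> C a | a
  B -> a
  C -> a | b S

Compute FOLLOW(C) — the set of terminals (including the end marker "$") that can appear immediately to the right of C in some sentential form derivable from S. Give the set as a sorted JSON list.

FIRST iteration:
iter 1:
  A via A→a: +{a}
  B via B→a: +{a}
  C via C→a: +{a}
  C via C→b S: +{b}
  S via S→a: +{a}
  S via S→b: +{b}
  S: {a,b}  A: {a}  B: {a}  C: {a,b}
iter 2:
  A via A→C a: +{b}
  S: {a,b}  A: {a,b}  B: {a}  C: {a,b}
iter 3: (no change)
  S: {a,b}  A: {a,b}  B: {a}  C: {a,b}

FOLLOW sets:
seed FOLLOW(S) with $
round 1:
  A→C a: FOLLOW(C) ⊇ FIRST(a) = {a}; new: +{a}
  C→b S: FOLLOW(S) ⊇ FOLLOW(C) ⊇ {a}; new: +{a}
  S→a A: FOLLOW(A) ⊇ FOLLOW(S) ⊇ {$,a}; new: +{$,a}
  S→a C: FOLLOW(C) ⊇ FOLLOW(S) ⊇ {$,a}; new: +{$}
  S→b B: FOLLOW(B) ⊇ FOLLOW(S) ⊇ {$,a}; new: +{$,a}
  FOLLOW(S)={$,a}  FOLLOW(A)={$,a}  FOLLOW(B)={$,a}  FOLLOW(C)={$,a}
round 2: (no change)
  FOLLOW(S)={$,a}  FOLLOW(A)={$,a}  FOLLOW(B)={$,a}  FOLLOW(C)={$,a}

FOLLOW(C) = ["$", "a"]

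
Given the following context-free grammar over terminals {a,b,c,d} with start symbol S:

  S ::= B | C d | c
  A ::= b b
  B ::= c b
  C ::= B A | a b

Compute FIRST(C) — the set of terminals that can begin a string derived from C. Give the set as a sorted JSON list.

FIRST sets, iterate to fixpoint:
round 1:
  A via A→b b: +{b}
  B via B→c b: +{c}
  C via C→B A: +{c}
  C via C→a b: +{a}
  S via S→B: +{c}
  S via S→C d: +{a}
  S: {a,c}  A: {b}  B: {c}  C: {a,c}
round 2: (no change)
  S: {a,c}  A: {b}  B: {c}  C: {a,c}

FIRST(C) = ["a", "c"]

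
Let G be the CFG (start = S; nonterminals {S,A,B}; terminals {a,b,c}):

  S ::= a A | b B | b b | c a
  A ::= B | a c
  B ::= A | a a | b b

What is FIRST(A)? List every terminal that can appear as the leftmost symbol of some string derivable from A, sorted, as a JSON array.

Compute FIRST by fixpoint:
pass 1:
  A via A→a c: +{a}
  B via B→A: +{a}
  B via B→b b: +{b}
  S via S→a A: +{a}
  S via S→b B: +{b}
  S via S→c a: +{c}
  S: {a,b,c}  A: {a}  B: {a,b}
pass 2:
  A via A→B: +{b}
  S: {a,b,c}  A: {a,b}  B: {a,b}
pass 3: — fixpoint
  S: {a,b,c}  A: {a,b}  B: {a,b}

FIRST(A) = ["a", "b"]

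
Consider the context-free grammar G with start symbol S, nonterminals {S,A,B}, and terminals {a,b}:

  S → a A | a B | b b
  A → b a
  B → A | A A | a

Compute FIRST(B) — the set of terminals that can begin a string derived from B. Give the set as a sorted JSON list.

FIRST sets, iterate to fixpoint:
round 1:
  A via A→b a: +{b}
  B via B→A: +{b}
  B via B→a: +{a}
  S via S→a A: +{a}
  S via S→b b: +{b}
  FIRST[S]={a,b}  FIRST[A]={b}  FIRST[B]={a,b}
round 2: — fixpoint
  FIRST[S]={a,b}  FIRST[A]={b}  FIRST[B]={a,b}

FIRST(B) = ["a", "b"]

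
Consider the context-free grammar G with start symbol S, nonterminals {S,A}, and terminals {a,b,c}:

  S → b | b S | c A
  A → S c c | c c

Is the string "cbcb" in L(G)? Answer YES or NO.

CNF form of G:
  S -> T0 A | T1 S | b
  A -> S X2 | T0 T0
  T0 -> c
  T1 -> b
  X2 -> T0 T0

Fill CYK table bottom-up:
  cell(0,0) c: {T0}  orig:{}
  cell(1,1) b: {S,T1}  orig:{S}
  cell(2,2) c: {T0}  orig:{}
  cell(3,3) b: {S,T1}  orig:{S}
  cell(0,1) cb: ∅
  cell(1,2) bc: ∅
  cell(2,3) cb: ∅
  cell(0,2) cbc: ∅
  cell(1,3) bcb: ∅
  cell(0,3) cbcb: ∅

S ∉ T[0,3] ⇒ NO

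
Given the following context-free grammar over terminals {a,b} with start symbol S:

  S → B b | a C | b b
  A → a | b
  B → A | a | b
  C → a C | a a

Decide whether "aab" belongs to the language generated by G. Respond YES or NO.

Convert to CNF:
  S -> B T1 | T0 C | T1 T1
  A -> a | b
  B -> a | b
  C -> T0 C | T0 T0
  T0 -> a
  T1 -> b

Fill CYK table bottom-up:
  [0..0]={A,B,T0}  "a"  orig:{A,B}
  [1..1]={A,B,T0}  "a"  orig:{A,B}
  [2..2]={A,B,T1}  "b"  orig:{A,B}
  [0..1]={C}  "aa"
  [1..2]={S}  "ab"
  [0..2]=∅  "aab"

S ∉ T[0,2] ⇒ NO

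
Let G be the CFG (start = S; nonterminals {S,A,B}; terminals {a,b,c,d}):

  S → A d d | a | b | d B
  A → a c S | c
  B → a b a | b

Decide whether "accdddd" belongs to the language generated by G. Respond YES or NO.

Convert to CNF:
  S -> A X6 | T3 B | a | b
  A -> T0 X4 | c
  B -> T0 X5 | b
  T0 -> a
  T1 -> c
  T2 -> b
  T3 -> d
  X4 -> T1 S
  X5 -> T2 T0
  X6 -> T3 T3

CYK table (by increasing span):
  T[0,0] 'a' = {S,T0}  orig:{S}
  T[1,1] 'c' = {A,T1}  orig:{A}
  T[2,2] 'c' = {A,T1}  orig:{A}
  T[3,3] 'd' = {T3}  orig:{}
  T[4,4] 'd' = {T3}  orig:{}
  T[5,5] 'd' = {T3}  orig:{}
  T[6,6] 'd' = {T3}  orig:{}
  T[0,1] 'ac' = ∅
  T[1,2] 'cc' = ∅
  T[2,3] 'cd' = ∅
  T[3,4] 'dd' = {X6}  orig:{}
  T[4,5] 'dd' = {X6}  orig:{}
  T[5,6] 'dd' = {X6}  orig:{}
  T[0,2] 'acc' = ∅
  T[1,3] 'ccd' = ∅
  T[2,4] 'cdd' = {S}
  T[3,5] 'ddd' = ∅
  T[4,6] 'ddd' = ∅
  T[0,3] 'accd' = ∅
  T[1,4] 'ccdd' = {X4}  orig:{}
  T[2,5] 'cddd' = ∅
  T[3,6] 'dddd' = ∅
  T[0,4] 'accdd' = {A}
  T[1,5] 'ccddd' = ∅
  T[2,6] 'cdddd' = ∅
  T[0,5] 'accddd' = ∅
  T[1,6] 'ccdddd' = ∅
  T[0,6] 'accdddd' = {S}

S ∈ T[0,6] ⇒ YES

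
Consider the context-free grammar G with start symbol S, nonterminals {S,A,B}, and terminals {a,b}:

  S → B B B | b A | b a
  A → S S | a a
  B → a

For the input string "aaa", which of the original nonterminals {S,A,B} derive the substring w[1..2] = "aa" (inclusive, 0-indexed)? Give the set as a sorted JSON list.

Convert to CNF:
  S -> B X2 | T1 A | T1 T0
  A -> S S | T0 T0
  B -> a
  T0 -> a
  T1 -> b
  X2 -> B B

CYK table (by increasing span) — only the sub-triangle for w[1..2]:
  [1..1]={B,T0}  "a"  orig:{B}
  [2..2]={B,T0}  "a"  orig:{B}
  [1..2]={A,X2}  "aa"  orig:{A}

Original NTs in T[1,2] deriving "aa": ["A"]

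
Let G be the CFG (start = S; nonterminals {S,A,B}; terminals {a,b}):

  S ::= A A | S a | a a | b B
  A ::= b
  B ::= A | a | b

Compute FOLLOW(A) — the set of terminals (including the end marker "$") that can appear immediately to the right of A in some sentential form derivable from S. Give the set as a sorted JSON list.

Compute FIRST by fixpoint:
iter 1:
  A via A→b: +{b}
  B via B→A: +{b}
  B via B→a: +{a}
  S via S→A A: +{b}
  S via S→a a: +{a}
  FIRST(S)={a,b}  FIRST(A)={b}  FIRST(B)={a,b}
iter 2: (stable)
  FIRST(S)={a,b}  FIRST(A)={b}  FIRST(B)={a,b}

Compute FOLLOW by fixpoint:
initialize: $ ∈ FOLLOW(S)
iter 1:
  S→A A: FOLLOW(A) ⊇ FIRST(A) = {b}; new: +{b}
  S→A A: FOLLOW(A) ⊇ FOLLOW(S) ⊇ {$}; new: +{$}
  S→S a: FOLLOW(S) ⊇ FIRST(a) = {a}; new: +{a}
  S→b B: FOLLOW(B) ⊇ FOLLOW(S) ⊇ {$,a}; new: +{$,a}
  FOLLOW(S)={$,a}  FOLLOW(A)={$,b}  FOLLOW(B)={$,a}
iter 2:
  B→A: FOLLOW(A) ⊇ FOLLOW(B) ⊇ {$,a}; new: +{a}
  FOLLOW(S)={$,a}  FOLLOW(A)={$,a,b}  FOLLOW(B)={$,a}
iter 3: (stable)
  FOLLOW(S)={$,a}  FOLLOW(A)={$,a,b}  FOLLOW(B)={$,a}

FOLLOW(A) = ["$", "a", "b"]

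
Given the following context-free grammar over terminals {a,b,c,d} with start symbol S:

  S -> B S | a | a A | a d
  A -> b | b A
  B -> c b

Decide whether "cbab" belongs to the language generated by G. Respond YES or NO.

Convert to CNF:
  S -> B S | T2 A | T2 T3 | a
  A -> T0 A | b
  B -> T1 T0
  T0 -> b
  T1 -> c
  T2 -> a
  T3 -> d

CYK fill:
  T[0,0] 'c' = {T1}  orig:{}
  T[1,1] 'b' = {A,T0}  orig:{A}
  T[2,2] 'a' = {S,T2}  orig:{S}
  T[3,3] 'b' = {A,T0}  orig:{A}
  T[0,1] 'cb' = {B}
  T[1,2] 'ba' = ∅
  T[2,3] 'ab' = {S}
  T[0,2] 'cba' = {S}
  T[1,3] 'bab' = ∅
  T[0,3] 'cbab' = {S}

S ∈ T[0,3] ⇒ YES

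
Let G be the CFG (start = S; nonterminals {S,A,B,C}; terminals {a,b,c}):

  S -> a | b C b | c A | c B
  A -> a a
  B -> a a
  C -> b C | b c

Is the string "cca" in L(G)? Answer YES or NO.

Convert to CNF:
  S -> T1 X3 | T2 A | T2 B | a
  A -> T0 T0
  B -> T0 T0
  C -> T1 C | T1 T2
  T0 -> a
  T1 -> b
  T2 -> c
  X3 -> C T1

Fill CYK table bottom-up:
  [0..0]={T2}  "c"  orig:{}
  [1..1]={T2}  "c"  orig:{}
  [2..2]={S,T0}  "a"  orig:{S}
  [0..1]=∅  "cc"
  [1..2]=∅  "ca"
  [0..2]=∅  "cca"

S ∉ T[0,2] ⇒ NO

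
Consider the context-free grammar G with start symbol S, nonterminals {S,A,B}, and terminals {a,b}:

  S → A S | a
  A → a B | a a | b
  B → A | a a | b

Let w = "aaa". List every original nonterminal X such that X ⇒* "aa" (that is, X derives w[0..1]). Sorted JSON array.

CNF form of G:
  S -> A S | a
  A -> T0 B | T0 T0 | b
  B -> T0 B | T0 T0 | b
  T0 -> a

Fill CYK table bottom-up — only the sub-triangle for w[0..1]:
  [0..0]={S,T0}  "a"  orig:{S}
  [1..1]={S,T0}  "a"  orig:{S}
  [0..1]={A,B}  "aa"

Original NTs in T[0,1] deriving "aa": ["A", "B"]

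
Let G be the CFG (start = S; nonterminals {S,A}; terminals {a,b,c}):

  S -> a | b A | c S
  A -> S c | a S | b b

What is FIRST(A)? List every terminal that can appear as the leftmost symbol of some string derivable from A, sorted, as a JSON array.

Compute FIRST by fixpoint:
round 1:
  A via A→a S: +{a}
  A via A→b b: +{b}
  S via S→a: +{a}
  S via S→b A: +{b}
  S via S→c S: +{c}
  S: {a,b,c}  A: {a,b}
round 2:
  A via A→S c: +{c}
  S: {a,b,c}  A: {a,b,c}
round 3: (no change)
  S: {a,b,c}  A: {a,b,c}

FIRST(A) = ["a", "b", "c"]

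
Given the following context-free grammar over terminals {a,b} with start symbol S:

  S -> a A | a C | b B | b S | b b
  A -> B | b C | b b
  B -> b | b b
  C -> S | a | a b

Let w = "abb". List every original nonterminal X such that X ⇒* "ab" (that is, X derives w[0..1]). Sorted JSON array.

Convert to CNF:
  S -> T0 B | T0 S | T0 T0 | T1 A | T1 C
  A -> T0 C | T0 T0 | b
  B -> T0 T0 | b
  C -> T0 B | T0 S | T0 T0 | T1 A | T1 C | T1 T0 | a
  T0 -> b
  T1 -> a

CYK fill (cells [i..j] with 0 ≤ i ≤ j ≤ 1 only):
  T[0,0] 'a' = {C,T1}  orig:{C}
  T[1,1] 'b' = {A,B,T0}  orig:{A,B}
  T[0,1] 'ab' = {C,S}

Original NTs in T[0,1] deriving "ab": ["C", "S"]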